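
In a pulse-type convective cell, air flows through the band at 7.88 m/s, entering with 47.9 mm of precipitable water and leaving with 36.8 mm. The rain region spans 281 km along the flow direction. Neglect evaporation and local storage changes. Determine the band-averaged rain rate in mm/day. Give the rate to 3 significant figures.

Column moisture flux per unit crosswind length is F = V × PW.
Inflow: F_in = 7.88 × 47.9 = 377.452 mm·m/s
Outflow: F_out = 7.88 × 36.8 = 289.984 mm·m/s
Steady-state rate R = (F_in − F_out)/L = (377.452 − 289.984) / 281000 m = 3.113e-04 mm/s.
R = 3.113e-04 × 3600 × 24 = 26.9 mm/day.

R ≈ 26.9 mm/day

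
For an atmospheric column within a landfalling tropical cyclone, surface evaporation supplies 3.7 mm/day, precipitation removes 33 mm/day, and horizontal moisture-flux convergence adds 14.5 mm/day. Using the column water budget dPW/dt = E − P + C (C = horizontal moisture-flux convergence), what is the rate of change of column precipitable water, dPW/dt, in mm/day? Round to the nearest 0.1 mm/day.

dPW/dt ≈ -14.8 mm/day

dPW/dt = E − P + C = 3.7 − 33 + (14.5) = -14.8 mm/day.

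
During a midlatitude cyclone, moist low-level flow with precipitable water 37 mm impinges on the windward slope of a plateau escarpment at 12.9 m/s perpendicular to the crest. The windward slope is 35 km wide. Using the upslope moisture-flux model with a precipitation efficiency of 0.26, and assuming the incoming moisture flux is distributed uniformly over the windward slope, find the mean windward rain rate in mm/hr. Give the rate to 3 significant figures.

Incoming column moisture flux per unit ridge length: F = V × PW = 12.9 × 37 = 477.3 mm·m/s.
Spread over the 35 km slope with efficiency ε = 0.26: R = ε·F/W = 0.26 × 477.3 / 35000 m = 3.546e-03 mm/s.
R = 3.546e-03 × 3600 = 12.8 mm/hr.

R ≈ 12.8 mm/hr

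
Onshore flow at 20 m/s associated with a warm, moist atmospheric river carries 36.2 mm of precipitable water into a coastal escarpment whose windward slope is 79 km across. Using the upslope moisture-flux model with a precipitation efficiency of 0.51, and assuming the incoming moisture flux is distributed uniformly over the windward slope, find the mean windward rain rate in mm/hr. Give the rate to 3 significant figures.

R ≈ 16.8 mm/hr

Incoming column moisture flux per unit ridge length: F = V × PW = 20 × 36.2 = 724 mm·m/s.
Spread over the 79 km slope with efficiency ε = 0.51: R = ε·F/W = 0.51 × 724 / 79000 m = 4.674e-03 mm/s.
R = 4.674e-03 × 3600 = 16.8 mm/hr.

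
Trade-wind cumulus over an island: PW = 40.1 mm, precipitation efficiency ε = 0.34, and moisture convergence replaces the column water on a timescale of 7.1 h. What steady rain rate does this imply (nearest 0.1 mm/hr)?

Each overturning extracts ε × PW = 0.34 × 40.1 = 13.634 mm.
Rate = ε·PW / τ = 13.634 / 7.1 h = 1.9 mm/hr.

R ≈ 1.9 mm/hr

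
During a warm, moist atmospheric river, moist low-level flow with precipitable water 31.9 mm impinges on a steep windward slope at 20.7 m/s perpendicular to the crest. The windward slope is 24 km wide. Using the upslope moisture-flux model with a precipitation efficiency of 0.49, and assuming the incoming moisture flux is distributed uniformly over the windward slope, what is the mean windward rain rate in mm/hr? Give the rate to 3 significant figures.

R ≈ 48.5 mm/hr

Incoming column moisture flux per unit ridge length: F = V × PW = 20.7 × 31.9 = 660.33 mm·m/s.
Spread over the 24 km slope with efficiency ε = 0.49: R = ε·F/W = 0.49 × 660.33 / 24000 m = 1.348e-02 mm/s.
R = 1.348e-02 × 3600 = 48.5 mm/hr.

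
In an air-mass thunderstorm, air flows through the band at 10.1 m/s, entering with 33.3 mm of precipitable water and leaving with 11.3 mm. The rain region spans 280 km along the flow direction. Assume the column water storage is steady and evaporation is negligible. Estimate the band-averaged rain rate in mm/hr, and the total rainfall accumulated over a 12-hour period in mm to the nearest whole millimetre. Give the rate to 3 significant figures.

R ≈ 2.86 mm/hr; total ≈ 34 mm

Column moisture flux per unit crosswind length is F = V × PW.
Inflow: F_in = 10.1 × 33.3 = 336.33 mm·m/s
Outflow: F_out = 10.1 × 11.3 = 114.13 mm·m/s
Steady-state rate R = (F_in − F_out)/L = (336.33 − 114.13) / 280000 m = 7.936e-04 mm/s.
R = 7.936e-04 × 3600 = 2.86 mm/hr.
Over 12 h: total = 2.86 × 12 = 34.32 ≈ 34 mm.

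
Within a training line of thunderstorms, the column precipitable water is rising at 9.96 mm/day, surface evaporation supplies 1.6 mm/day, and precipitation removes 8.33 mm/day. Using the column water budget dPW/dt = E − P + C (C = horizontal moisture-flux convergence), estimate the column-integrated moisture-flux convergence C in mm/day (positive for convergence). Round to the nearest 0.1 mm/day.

dPW/dt = +9.96 mm/day.
C = dPW/dt − E + P = (+9.96) − 1.6 + 8.33 = 16.7 mm/day.

C ≈ 16.7 mm/day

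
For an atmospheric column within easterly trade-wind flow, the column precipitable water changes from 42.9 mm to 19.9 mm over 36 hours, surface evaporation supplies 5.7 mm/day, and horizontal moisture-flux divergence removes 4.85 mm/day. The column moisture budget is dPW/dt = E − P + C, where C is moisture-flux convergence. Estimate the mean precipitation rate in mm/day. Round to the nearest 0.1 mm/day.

P ≈ 16.2 mm/day

dPW/dt = (19.9 − 42.9) mm / (36/24 day) = -15.333 mm/day.
P = E + C − dPW/dt = 5.7 + (-4.85) − (-15.333) = 16.2 mm/day.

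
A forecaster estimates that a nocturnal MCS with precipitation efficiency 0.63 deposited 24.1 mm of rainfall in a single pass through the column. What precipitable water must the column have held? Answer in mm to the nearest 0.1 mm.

PW = rainfall / ε = 24.1 / 0.63 = 38.3 mm.

PW ≈ 38.3 mm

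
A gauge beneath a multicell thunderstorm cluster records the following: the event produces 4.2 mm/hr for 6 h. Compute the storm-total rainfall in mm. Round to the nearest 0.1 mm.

total ≈ 25.2 mm

Total = Σ Rᵢ Δtᵢ = 4.2 × 6
      = 25.2 = 25.2 mm.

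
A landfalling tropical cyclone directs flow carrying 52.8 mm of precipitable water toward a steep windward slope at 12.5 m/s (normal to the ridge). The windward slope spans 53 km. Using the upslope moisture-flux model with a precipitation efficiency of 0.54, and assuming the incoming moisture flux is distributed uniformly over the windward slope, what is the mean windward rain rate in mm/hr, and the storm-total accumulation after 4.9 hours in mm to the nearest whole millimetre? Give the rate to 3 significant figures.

R ≈ 24.2 mm/hr; total ≈ 119 mm

Incoming column moisture flux per unit ridge length: F = V × PW = 12.5 × 52.8 = 660 mm·m/s.
Spread over the 53 km slope with efficiency ε = 0.54: R = ε·F/W = 0.54 × 660 / 53000 m = 6.725e-03 mm/s.
R = 6.725e-03 × 3600 = 24.2 mm/hr.
Over 4.9 h: total = 24.2 × 4.9 = 118.58 ≈ 119 mm.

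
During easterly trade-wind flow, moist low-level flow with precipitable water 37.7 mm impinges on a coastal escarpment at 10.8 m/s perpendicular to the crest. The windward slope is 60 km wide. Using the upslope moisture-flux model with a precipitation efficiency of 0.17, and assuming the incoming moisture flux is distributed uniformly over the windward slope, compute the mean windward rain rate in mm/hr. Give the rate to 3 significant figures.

Incoming column moisture flux per unit ridge length: F = V × PW = 10.8 × 37.7 = 407.16 mm·m/s.
Spread over the 60 km slope with efficiency ε = 0.17: R = ε·F/W = 0.17 × 407.16 / 60000 m = 1.154e-03 mm/s.
R = 1.154e-03 × 3600 = 4.15 mm/hr.

R ≈ 4.15 mm/hr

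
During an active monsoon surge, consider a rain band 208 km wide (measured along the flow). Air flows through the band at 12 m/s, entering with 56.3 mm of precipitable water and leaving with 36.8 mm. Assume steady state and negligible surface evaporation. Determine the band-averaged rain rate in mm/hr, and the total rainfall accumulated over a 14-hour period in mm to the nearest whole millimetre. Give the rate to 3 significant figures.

R ≈ 4.05 mm/hr; total ≈ 57 mm

Column moisture flux per unit crosswind length is F = V × PW.
Inflow: F_in = 12 × 56.3 = 675.6 mm·m/s
Outflow: F_out = 12 × 36.8 = 441.6 mm·m/s
Steady-state rate R = (F_in − F_out)/L = (675.6 − 441.6) / 208000 m = 1.125e-03 mm/s.
R = 1.125e-03 × 3600 = 4.05 mm/hr.
Over 14 h: total = 4.05 × 14 = 56.7 ≈ 57 mm.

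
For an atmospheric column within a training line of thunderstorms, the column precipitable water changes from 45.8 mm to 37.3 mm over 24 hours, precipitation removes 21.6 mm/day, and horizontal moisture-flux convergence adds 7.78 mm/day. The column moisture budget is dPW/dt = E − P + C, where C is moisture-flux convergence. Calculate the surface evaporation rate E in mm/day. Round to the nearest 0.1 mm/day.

E ≈ 5.3 mm/day

dPW/dt = (37.3 − 45.8) mm / (24/24 day) = -8.500 mm/day.
E = dPW/dt + P − C = (-8.500) + 21.6 − (7.78) = 5.3 mm/day.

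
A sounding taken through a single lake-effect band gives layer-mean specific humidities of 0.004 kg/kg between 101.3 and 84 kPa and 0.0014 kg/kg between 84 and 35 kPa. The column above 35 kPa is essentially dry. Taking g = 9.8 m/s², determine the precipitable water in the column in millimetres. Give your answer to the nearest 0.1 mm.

PW ≈ 14.1 mm

Precipitable water is the column-integrated vapour mass per unit area: PW = (1/g) Σ q̄ Δp, with q in kg/kg and Δp in Pa (1 kg/m² of water = 1 mm).
Layer 101.3–84 kPa: Δp = 173 hPa = 17300 Pa, q̄ = 0.004 kg/kg → 0.004 × 17300 / 9.8 = 7.06 mm
Layer 84–35 kPa: Δp = 490 hPa = 49000 Pa, q̄ = 0.0014 kg/kg → 0.0014 × 49000 / 9.8 = 7.00 mm
PW = 7.06 + 7.00 = 14.06 ≈ 14.1 mm.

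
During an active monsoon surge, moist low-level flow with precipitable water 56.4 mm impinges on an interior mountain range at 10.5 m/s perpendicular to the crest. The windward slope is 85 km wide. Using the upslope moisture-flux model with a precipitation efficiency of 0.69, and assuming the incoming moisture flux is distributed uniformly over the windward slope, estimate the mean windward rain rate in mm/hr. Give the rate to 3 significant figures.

Incoming column moisture flux per unit ridge length: F = V × PW = 10.5 × 56.4 = 592.2 mm·m/s.
Spread over the 85 km slope with efficiency ε = 0.69: R = ε·F/W = 0.69 × 592.2 / 85000 m = 4.807e-03 mm/s.
R = 4.807e-03 × 3600 = 17.3 mm/hr.

R ≈ 17.3 mm/hr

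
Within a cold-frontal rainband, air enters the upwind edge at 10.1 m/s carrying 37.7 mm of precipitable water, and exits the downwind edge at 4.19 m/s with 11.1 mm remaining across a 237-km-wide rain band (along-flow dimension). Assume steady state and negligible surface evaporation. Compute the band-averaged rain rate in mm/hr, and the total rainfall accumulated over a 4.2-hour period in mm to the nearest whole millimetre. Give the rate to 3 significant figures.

R ≈ 5.08 mm/hr; total ≈ 21 mm

Column moisture flux per unit crosswind length is F = V × PW.
Inflow: F_in = 10.1 × 37.7 = 380.77 mm·m/s
Outflow: F_out = 4.19 × 11.1 = 46.509 mm·m/s
Steady-state rate R = (F_in − F_out)/L = (380.77 − 46.509) / 237000 m = 1.410e-03 mm/s.
R = 1.410e-03 × 3600 = 5.08 mm/hr.
Over 4.2 h: total = 5.08 × 4.2 = 21.336 ≈ 21 mm.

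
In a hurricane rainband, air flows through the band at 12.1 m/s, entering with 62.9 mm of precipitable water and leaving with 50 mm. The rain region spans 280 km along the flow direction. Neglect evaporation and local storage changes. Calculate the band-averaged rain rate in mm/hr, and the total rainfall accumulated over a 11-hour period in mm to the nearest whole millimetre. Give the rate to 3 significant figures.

R ≈ 2.01 mm/hr; total ≈ 22 mm

Column moisture flux per unit crosswind length is F = V × PW.
Inflow: F_in = 12.1 × 62.9 = 761.09 mm·m/s
Outflow: F_out = 12.1 × 50 = 605 mm·m/s
Steady-state rate R = (F_in − F_out)/L = (761.09 − 605) / 280000 m = 5.575e-04 mm/s.
R = 5.575e-04 × 3600 = 2.01 mm/hr.
Over 11 h: total = 2.01 × 11 = 22.11 ≈ 22 mm.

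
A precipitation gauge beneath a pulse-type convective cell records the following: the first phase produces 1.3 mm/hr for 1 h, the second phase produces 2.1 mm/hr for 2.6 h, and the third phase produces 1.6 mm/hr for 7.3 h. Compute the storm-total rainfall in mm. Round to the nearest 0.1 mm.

total ≈ 18.4 mm

Total = Σ Rᵢ Δtᵢ = 1.3 × 1 + 2.1 × 2.6 + 1.6 × 7.3
      = 1.3 + 5.46 + 11.68 = 18.4 mm.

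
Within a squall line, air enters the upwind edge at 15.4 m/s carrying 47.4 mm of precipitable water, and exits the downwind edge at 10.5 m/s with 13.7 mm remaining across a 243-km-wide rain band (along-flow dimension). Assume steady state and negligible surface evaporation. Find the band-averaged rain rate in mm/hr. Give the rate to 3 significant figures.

R ≈ 8.68 mm/hr

Column moisture flux per unit crosswind length is F = V × PW.
Inflow: F_in = 15.4 × 47.4 = 729.96 mm·m/s
Outflow: F_out = 10.5 × 13.7 = 143.85 mm·m/s
Steady-state rate R = (F_in − F_out)/L = (729.96 − 143.85) / 243000 m = 2.412e-03 mm/s.
R = 2.412e-03 × 3600 = 8.68 mm/hr.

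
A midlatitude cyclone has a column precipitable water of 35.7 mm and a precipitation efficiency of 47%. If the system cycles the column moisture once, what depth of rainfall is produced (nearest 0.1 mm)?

rainfall ≈ 16.8 mm

Rainfall = ε × PW = 0.47 × 35.7 = 16.8 mm.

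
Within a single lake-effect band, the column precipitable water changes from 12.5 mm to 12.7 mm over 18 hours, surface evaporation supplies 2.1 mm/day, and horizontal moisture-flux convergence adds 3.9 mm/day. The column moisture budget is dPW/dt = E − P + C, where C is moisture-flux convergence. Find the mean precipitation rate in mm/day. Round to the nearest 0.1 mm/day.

dPW/dt = (12.7 − 12.5) mm / (18/24 day) = +0.267 mm/day.
P = E + C − dPW/dt = 2.1 + (3.9) − (+0.267) = 5.7 mm/day.

P ≈ 5.7 mm/day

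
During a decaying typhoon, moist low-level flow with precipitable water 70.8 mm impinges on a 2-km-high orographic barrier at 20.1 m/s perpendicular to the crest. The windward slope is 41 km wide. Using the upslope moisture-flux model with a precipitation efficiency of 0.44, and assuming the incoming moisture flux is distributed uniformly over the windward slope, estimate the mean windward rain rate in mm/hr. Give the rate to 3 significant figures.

R ≈ 55.0 mm/hr

Incoming column moisture flux per unit ridge length: F = V × PW = 20.1 × 70.8 = 1423.08 mm·m/s.
Spread over the 41 km slope with efficiency ε = 0.44: R = ε·F/W = 0.44 × 1423.08 / 41000 m = 1.527e-02 mm/s.
R = 1.527e-02 × 3600 = 55.0 mm/hr.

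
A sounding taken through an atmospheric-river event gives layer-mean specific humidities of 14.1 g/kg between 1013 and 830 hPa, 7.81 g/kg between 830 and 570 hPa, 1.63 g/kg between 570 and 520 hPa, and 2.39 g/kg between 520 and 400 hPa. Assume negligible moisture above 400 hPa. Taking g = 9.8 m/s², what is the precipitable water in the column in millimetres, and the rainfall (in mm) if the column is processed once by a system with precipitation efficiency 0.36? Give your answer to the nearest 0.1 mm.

PW ≈ 50.8 mm; rainfall ≈ 18.3 mm

Precipitable water is the column-integrated vapour mass per unit area: PW = (1/g) Σ q̄ Δp, with q in kg/kg and Δp in Pa (1 kg/m² of water = 1 mm).
Layer 1013–830 hPa: Δp = 183 hPa = 18300 Pa, q̄ = 0.0141 kg/kg → 0.0141 × 18300 / 9.8 = 26.33 mm
Layer 830–570 hPa: Δp = 260 hPa = 26000 Pa, q̄ = 0.00781 kg/kg → 0.00781 × 26000 / 9.8 = 20.72 mm
Layer 570–520 hPa: Δp = 50 hPa = 5000 Pa, q̄ = 0.00163 kg/kg → 0.00163 × 5000 / 9.8 = 0.83 mm
Layer 520–400 hPa: Δp = 120 hPa = 12000 Pa, q̄ = 0.00239 kg/kg → 0.00239 × 12000 / 9.8 = 2.93 mm
PW = 26.33 + 20.72 + 0.83 + 2.93 = 50.81 ≈ 50.8 mm.
Rainfall = ε × PW = 0.36 × 50.8 = 18.3 mm.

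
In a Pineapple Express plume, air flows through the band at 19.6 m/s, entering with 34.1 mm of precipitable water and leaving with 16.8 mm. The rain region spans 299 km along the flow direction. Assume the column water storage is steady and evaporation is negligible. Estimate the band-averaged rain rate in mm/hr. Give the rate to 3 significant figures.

Column moisture flux per unit crosswind length is F = V × PW.
Inflow: F_in = 19.6 × 34.1 = 668.36 mm·m/s
Outflow: F_out = 19.6 × 16.8 = 329.28 mm·m/s
Steady-state rate R = (F_in − F_out)/L = (668.36 − 329.28) / 299000 m = 1.134e-03 mm/s.
R = 1.134e-03 × 3600 = 4.08 mm/hr.

R ≈ 4.08 mm/hr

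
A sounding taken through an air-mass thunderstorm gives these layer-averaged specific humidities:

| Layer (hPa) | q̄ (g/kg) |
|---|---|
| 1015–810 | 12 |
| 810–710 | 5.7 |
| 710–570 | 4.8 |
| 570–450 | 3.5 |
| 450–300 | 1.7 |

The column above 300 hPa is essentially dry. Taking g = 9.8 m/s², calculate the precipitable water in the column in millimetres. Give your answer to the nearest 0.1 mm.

PW ≈ 44.7 mm

Precipitable water is the column-integrated vapour mass per unit area: PW = (1/g) Σ q̄ Δp, with q in kg/kg and Δp in Pa (1 kg/m² of water = 1 mm).
Layer 1015–810 hPa: Δp = 205 hPa = 20500 Pa, q̄ = 0.012 kg/kg → 0.012 × 20500 / 9.8 = 25.10 mm
Layer 810–710 hPa: Δp = 100 hPa = 10000 Pa, q̄ = 0.0057 kg/kg → 0.0057 × 10000 / 9.8 = 5.82 mm
Layer 710–570 hPa: Δp = 140 hPa = 14000 Pa, q̄ = 0.0048 kg/kg → 0.0048 × 14000 / 9.8 = 6.86 mm
Layer 570–450 hPa: Δp = 120 hPa = 12000 Pa, q̄ = 0.0035 kg/kg → 0.0035 × 12000 / 9.8 = 4.29 mm
Layer 450–300 hPa: Δp = 150 hPa = 15000 Pa, q̄ = 0.0017 kg/kg → 0.0017 × 15000 / 9.8 = 2.60 mm
PW = 25.10 + 5.82 + 6.86 + 4.29 + 2.60 = 44.67 ≈ 44.7 mm.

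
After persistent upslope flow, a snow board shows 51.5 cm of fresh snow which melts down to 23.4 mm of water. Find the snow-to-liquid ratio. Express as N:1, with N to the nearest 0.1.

Ratio = snow depth / SWE = 515 mm / 23.4 mm = 22.0, i.e. 22.0:1.

ratio ≈ 22.0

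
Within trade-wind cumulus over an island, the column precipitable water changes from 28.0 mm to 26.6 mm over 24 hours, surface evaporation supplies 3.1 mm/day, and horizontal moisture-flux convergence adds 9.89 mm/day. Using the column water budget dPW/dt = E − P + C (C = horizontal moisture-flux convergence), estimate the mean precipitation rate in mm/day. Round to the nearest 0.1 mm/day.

dPW/dt = (26.6 − 28.0) mm / (24/24 day) = -1.400 mm/day.
P = E + C − dPW/dt = 3.1 + (9.89) − (-1.400) = 14.4 mm/day.

P ≈ 14.4 mm/day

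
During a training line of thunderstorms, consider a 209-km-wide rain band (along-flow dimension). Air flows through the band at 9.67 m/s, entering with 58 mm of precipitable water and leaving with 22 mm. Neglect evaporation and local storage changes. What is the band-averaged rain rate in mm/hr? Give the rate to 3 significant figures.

Column moisture flux per unit crosswind length is F = V × PW.
Inflow: F_in = 9.67 × 58 = 560.86 mm·m/s
Outflow: F_out = 9.67 × 22 = 212.74 mm·m/s
Steady-state rate R = (F_in − F_out)/L = (560.86 − 212.74) / 209000 m = 1.666e-03 mm/s.
R = 1.666e-03 × 3600 = 6.00 mm/hr.

R ≈ 6.00 mm/hr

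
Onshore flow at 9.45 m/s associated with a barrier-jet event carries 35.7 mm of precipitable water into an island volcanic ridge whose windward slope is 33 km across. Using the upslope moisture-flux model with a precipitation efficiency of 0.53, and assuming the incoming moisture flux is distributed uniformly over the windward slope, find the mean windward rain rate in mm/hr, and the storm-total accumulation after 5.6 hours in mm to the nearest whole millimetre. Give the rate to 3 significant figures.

Incoming column moisture flux per unit ridge length: F = V × PW = 9.45 × 35.7 = 337.365 mm·m/s.
Spread over the 33 km slope with efficiency ε = 0.53: R = ε·F/W = 0.53 × 337.365 / 33000 m = 5.418e-03 mm/s.
R = 5.418e-03 × 3600 = 19.5 mm/hr.
Over 5.6 h: total = 19.5 × 5.6 = 109.2 ≈ 109 mm.

R ≈ 19.5 mm/hr; total ≈ 109 mm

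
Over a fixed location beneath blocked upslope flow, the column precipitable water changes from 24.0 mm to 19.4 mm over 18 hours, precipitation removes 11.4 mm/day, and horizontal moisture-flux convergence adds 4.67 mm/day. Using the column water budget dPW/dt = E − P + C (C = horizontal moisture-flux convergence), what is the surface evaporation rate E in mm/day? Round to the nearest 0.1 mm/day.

E ≈ 0.6 mm/day

dPW/dt = (19.4 − 24.0) mm / (18/24 day) = -6.133 mm/day.
E = dPW/dt + P − C = (-6.133) + 11.4 − (4.67) = 0.6 mm/day.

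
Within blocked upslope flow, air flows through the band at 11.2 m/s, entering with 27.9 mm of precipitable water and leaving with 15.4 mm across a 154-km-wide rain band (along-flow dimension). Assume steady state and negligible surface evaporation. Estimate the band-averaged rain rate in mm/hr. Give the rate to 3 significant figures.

R ≈ 3.27 mm/hr

Column moisture flux per unit crosswind length is F = V × PW.
Inflow: F_in = 11.2 × 27.9 = 312.48 mm·m/s
Outflow: F_out = 11.2 × 15.4 = 172.48 mm·m/s
Steady-state rate R = (F_in − F_out)/L = (312.48 − 172.48) / 154000 m = 9.091e-04 mm/s.
R = 9.091e-04 × 3600 = 3.27 mm/hr.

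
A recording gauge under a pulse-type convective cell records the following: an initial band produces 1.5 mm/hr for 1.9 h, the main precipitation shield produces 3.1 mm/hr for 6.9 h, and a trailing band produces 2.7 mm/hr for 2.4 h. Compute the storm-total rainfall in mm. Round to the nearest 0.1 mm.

Total = Σ Rᵢ Δtᵢ = 1.5 × 1.9 + 3.1 × 6.9 + 2.7 × 2.4
      = 2.85 + 21.39 + 6.48 = 30.7 mm.

total ≈ 30.7 mm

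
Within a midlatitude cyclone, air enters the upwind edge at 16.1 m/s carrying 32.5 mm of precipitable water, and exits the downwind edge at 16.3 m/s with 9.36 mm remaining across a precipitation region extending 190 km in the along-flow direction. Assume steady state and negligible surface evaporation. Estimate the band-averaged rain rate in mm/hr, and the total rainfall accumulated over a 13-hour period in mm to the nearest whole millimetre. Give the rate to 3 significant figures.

Column moisture flux per unit crosswind length is F = V × PW.
Inflow: F_in = 16.1 × 32.5 = 523.25 mm·m/s
Outflow: F_out = 16.3 × 9.36 = 152.568 mm·m/s
Steady-state rate R = (F_in − F_out)/L = (523.25 − 152.568) / 190000 m = 1.951e-03 mm/s.
R = 1.951e-03 × 3600 = 7.02 mm/hr.
Over 13 h: total = 7.02 × 13 = 91.26 ≈ 91 mm.

R ≈ 7.02 mm/hr; total ≈ 91 mm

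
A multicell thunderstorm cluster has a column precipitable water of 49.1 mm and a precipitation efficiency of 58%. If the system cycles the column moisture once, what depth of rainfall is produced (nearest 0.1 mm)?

Rainfall = ε × PW = 0.58 × 49.1 = 28.5 mm.

rainfall ≈ 28.5 mm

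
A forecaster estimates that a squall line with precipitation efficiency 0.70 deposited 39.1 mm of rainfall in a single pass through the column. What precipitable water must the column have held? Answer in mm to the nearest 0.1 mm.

PW ≈ 55.9 mm

PW = rainfall / ε = 39.1 / 0.70 = 55.9 mm.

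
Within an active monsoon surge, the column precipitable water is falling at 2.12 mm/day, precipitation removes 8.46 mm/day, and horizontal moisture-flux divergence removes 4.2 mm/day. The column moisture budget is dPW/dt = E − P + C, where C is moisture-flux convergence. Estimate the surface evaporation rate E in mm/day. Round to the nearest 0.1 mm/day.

dPW/dt = -2.12 mm/day.
E = dPW/dt + P − C = (-2.12) + 8.46 − (-4.2) = 10.5 mm/day.

E ≈ 10.5 mm/day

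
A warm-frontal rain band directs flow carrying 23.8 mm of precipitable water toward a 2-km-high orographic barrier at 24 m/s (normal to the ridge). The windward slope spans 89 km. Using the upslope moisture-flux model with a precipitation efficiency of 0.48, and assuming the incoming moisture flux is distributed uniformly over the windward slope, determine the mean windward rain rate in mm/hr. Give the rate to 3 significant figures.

R ≈ 11.1 mm/hr

Incoming column moisture flux per unit ridge length: F = V × PW = 24 × 23.8 = 571.2 mm·m/s.
Spread over the 89 km slope with efficiency ε = 0.48: R = ε·F/W = 0.48 × 571.2 / 89000 m = 3.081e-03 mm/s.
R = 3.081e-03 × 3600 = 11.1 mm/hr.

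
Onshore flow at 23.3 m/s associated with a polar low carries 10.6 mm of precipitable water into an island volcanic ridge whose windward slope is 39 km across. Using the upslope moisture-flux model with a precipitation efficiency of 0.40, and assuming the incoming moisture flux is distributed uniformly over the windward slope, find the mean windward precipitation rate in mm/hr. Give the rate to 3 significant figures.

R ≈ 9.12 mm/hr

Incoming column moisture flux per unit ridge length: F = V × PW = 23.3 × 10.6 = 246.98 mm·m/s.
Spread over the 39 km slope with efficiency ε = 0.40: R = ε·F/W = 0.40 × 246.98 / 39000 m = 2.533e-03 mm/s.
R = 2.533e-03 × 3600 = 9.12 mm/hr.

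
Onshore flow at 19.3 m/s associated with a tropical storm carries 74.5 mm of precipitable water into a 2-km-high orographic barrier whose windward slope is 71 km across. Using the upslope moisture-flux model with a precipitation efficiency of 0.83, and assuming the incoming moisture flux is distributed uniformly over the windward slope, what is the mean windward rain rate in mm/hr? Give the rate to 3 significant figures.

R ≈ 60.5 mm/hr

Incoming column moisture flux per unit ridge length: F = V × PW = 19.3 × 74.5 = 1437.85 mm·m/s.
Spread over the 71 km slope with efficiency ε = 0.83: R = ε·F/W = 0.83 × 1437.85 / 71000 m = 1.681e-02 mm/s.
R = 1.681e-02 × 3600 = 60.5 mm/hr.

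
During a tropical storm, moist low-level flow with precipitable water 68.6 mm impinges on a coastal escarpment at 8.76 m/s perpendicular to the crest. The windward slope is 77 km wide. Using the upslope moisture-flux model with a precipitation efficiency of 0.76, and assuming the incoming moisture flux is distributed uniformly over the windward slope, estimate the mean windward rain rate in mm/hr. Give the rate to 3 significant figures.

Incoming column moisture flux per unit ridge length: F = V × PW = 8.76 × 68.6 = 600.936 mm·m/s.
Spread over the 77 km slope with efficiency ε = 0.76: R = ε·F/W = 0.76 × 600.936 / 77000 m = 5.931e-03 mm/s.
R = 5.931e-03 × 3600 = 21.4 mm/hr.

R ≈ 21.4 mm/hr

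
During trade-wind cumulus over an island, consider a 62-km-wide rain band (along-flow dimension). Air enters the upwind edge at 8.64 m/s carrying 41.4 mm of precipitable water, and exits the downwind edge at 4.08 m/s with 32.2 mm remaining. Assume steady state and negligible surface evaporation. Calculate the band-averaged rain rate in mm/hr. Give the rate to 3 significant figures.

R ≈ 13.1 mm/hr

Column moisture flux per unit crosswind length is F = V × PW.
Inflow: F_in = 8.64 × 41.4 = 357.696 mm·m/s
Outflow: F_out = 4.08 × 32.2 = 131.376 mm·m/s
Steady-state rate R = (F_in − F_out)/L = (357.696 − 131.376) / 62000 m = 3.650e-03 mm/s.
R = 3.650e-03 × 3600 = 13.1 mm/hr.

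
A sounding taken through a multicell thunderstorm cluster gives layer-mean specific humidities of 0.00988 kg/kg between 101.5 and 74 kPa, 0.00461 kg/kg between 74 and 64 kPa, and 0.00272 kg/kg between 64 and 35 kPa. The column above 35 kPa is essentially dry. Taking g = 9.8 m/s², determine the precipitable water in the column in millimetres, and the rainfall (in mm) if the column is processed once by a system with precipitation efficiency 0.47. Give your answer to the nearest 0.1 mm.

Precipitable water is the column-integrated vapour mass per unit area: PW = (1/g) Σ q̄ Δp, with q in kg/kg and Δp in Pa (1 kg/m² of water = 1 mm).
Layer 101.5–74 kPa: Δp = 275 hPa = 27500 Pa, q̄ = 0.00988 kg/kg → 0.00988 × 27500 / 9.8 = 27.72 mm
Layer 74–64 kPa: Δp = 100 hPa = 10000 Pa, q̄ = 0.00461 kg/kg → 0.00461 × 10000 / 9.8 = 4.70 mm
Layer 64–35 kPa: Δp = 290 hPa = 29000 Pa, q̄ = 0.00272 kg/kg → 0.00272 × 29000 / 9.8 = 8.05 mm
PW = 27.72 + 4.70 + 8.05 = 40.47 ≈ 40.5 mm.
Rainfall = ε × PW = 0.47 × 40.5 = 19.0 mm.

PW ≈ 40.5 mm; rainfall ≈ 19.0 mm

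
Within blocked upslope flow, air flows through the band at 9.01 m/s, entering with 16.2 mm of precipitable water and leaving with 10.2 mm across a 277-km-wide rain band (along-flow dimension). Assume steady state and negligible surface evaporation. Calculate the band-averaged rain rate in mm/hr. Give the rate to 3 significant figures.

R ≈ 0.703 mm/hr

Column moisture flux per unit crosswind length is F = V × PW.
Inflow: F_in = 9.01 × 16.2 = 145.962 mm·m/s
Outflow: F_out = 9.01 × 10.2 = 91.902 mm·m/s
Steady-state rate R = (F_in − F_out)/L = (145.962 − 91.902) / 277000 m = 1.952e-04 mm/s.
R = 1.952e-04 × 3600 = 0.703 mm/hr.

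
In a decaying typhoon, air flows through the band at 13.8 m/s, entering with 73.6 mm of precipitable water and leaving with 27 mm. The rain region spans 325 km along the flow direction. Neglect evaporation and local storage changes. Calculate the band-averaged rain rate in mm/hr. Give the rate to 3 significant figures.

R ≈ 7.12 mm/hr

Column moisture flux per unit crosswind length is F = V × PW.
Inflow: F_in = 13.8 × 73.6 = 1015.68 mm·m/s
Outflow: F_out = 13.8 × 27 = 372.6 mm·m/s
Steady-state rate R = (F_in − F_out)/L = (1015.68 − 372.6) / 325000 m = 1.979e-03 mm/s.
R = 1.979e-03 × 3600 = 7.12 mm/hr.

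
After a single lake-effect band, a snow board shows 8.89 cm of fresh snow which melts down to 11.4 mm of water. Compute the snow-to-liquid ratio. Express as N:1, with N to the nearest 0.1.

ratio ≈ 7.8

Ratio = snow depth / SWE = 88.9 mm / 11.4 mm = 7.8, i.e. 7.8:1.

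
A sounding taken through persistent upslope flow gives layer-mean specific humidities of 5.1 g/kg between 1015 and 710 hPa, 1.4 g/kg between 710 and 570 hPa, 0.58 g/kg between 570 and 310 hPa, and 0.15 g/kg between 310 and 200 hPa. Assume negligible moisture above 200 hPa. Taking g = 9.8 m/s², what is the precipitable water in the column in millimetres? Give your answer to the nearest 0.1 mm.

PW ≈ 19.6 mm

Precipitable water is the column-integrated vapour mass per unit area: PW = (1/g) Σ q̄ Δp, with q in kg/kg and Δp in Pa (1 kg/m² of water = 1 mm).
Layer 1015–710 hPa: Δp = 305 hPa = 30500 Pa, q̄ = 0.0051 kg/kg → 0.0051 × 30500 / 9.8 = 15.87 mm
Layer 710–570 hPa: Δp = 140 hPa = 14000 Pa, q̄ = 0.0014 kg/kg → 0.0014 × 14000 / 9.8 = 2.00 mm
Layer 570–310 hPa: Δp = 260 hPa = 26000 Pa, q̄ = 0.00058 kg/kg → 0.00058 × 26000 / 9.8 = 1.54 mm
Layer 310–200 hPa: Δp = 110 hPa = 11000 Pa, q̄ = 0.00015 kg/kg → 0.00015 × 11000 / 9.8 = 0.17 mm
PW = 15.87 + 2.00 + 1.54 + 0.17 = 19.58 ≈ 19.6 mm.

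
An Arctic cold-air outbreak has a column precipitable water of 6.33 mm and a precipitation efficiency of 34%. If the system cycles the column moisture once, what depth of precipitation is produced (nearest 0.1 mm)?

Precipitation = ε × PW = 0.34 × 6.33 = 2.2 mm.

precipitation ≈ 2.2 mm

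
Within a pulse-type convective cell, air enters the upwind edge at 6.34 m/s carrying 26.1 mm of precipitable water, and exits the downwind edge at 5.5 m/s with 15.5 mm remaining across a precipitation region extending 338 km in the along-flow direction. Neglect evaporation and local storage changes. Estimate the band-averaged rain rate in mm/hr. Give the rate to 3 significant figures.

Column moisture flux per unit crosswind length is F = V × PW.
Inflow: F_in = 6.34 × 26.1 = 165.474 mm·m/s
Outflow: F_out = 5.5 × 15.5 = 85.25 mm·m/s
Steady-state rate R = (F_in − F_out)/L = (165.474 − 85.25) / 338000 m = 2.373e-04 mm/s.
R = 2.373e-04 × 3600 = 0.854 mm/hr.

R ≈ 0.854 mm/hr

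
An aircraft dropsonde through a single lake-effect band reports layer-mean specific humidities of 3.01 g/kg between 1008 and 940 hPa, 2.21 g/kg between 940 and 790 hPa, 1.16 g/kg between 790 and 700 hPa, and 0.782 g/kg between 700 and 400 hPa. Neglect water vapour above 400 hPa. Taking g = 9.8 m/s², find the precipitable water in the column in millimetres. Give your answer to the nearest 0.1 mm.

Precipitable water is the column-integrated vapour mass per unit area: PW = (1/g) Σ q̄ Δp, with q in kg/kg and Δp in Pa (1 kg/m² of water = 1 mm).
Layer 1008–940 hPa: Δp = 68 hPa = 6800 Pa, q̄ = 0.00301 kg/kg → 0.00301 × 6800 / 9.8 = 2.09 mm
Layer 940–790 hPa: Δp = 150 hPa = 15000 Pa, q̄ = 0.00221 kg/kg → 0.00221 × 15000 / 9.8 = 3.38 mm
Layer 790–700 hPa: Δp = 90 hPa = 9000 Pa, q̄ = 0.00116 kg/kg → 0.00116 × 9000 / 9.8 = 1.07 mm
Layer 700–400 hPa: Δp = 300 hPa = 30000 Pa, q̄ = 0.000782 kg/kg → 0.000782 × 30000 / 9.8 = 2.39 mm
PW = 2.09 + 3.38 + 1.07 + 2.39 = 8.93 ≈ 8.9 mm.

PW ≈ 8.9 mm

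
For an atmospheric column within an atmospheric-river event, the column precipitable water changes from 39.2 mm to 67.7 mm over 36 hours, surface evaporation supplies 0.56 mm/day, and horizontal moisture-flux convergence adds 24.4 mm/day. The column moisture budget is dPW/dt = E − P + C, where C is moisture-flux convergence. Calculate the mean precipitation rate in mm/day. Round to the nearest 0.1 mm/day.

P ≈ 6.0 mm/day

dPW/dt = (67.7 − 39.2) mm / (36/24 day) = +19.000 mm/day.
P = E + C − dPW/dt = 0.56 + (24.4) − (+19.000) = 6.0 mm/day.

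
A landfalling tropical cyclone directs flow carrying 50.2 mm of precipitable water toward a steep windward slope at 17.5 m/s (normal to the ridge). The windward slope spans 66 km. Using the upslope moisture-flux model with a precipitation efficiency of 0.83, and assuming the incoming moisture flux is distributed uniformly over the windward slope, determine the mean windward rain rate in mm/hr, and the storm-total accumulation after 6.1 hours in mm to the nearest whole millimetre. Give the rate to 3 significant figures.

R ≈ 39.8 mm/hr; total ≈ 243 mm

Incoming column moisture flux per unit ridge length: F = V × PW = 17.5 × 50.2 = 878.5 mm·m/s.
Spread over the 66 km slope with efficiency ε = 0.83: R = ε·F/W = 0.83 × 878.5 / 66000 m = 1.105e-02 mm/s.
R = 1.105e-02 × 3600 = 39.8 mm/hr.
Over 6.1 h: total = 39.8 × 6.1 = 242.78 ≈ 243 mm.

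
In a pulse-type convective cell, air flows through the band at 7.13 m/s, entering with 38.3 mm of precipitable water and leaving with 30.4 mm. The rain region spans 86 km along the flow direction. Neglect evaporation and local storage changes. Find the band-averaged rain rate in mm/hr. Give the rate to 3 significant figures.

Column moisture flux per unit crosswind length is F = V × PW.
Inflow: F_in = 7.13 × 38.3 = 273.079 mm·m/s
Outflow: F_out = 7.13 × 30.4 = 216.752 mm·m/s
Steady-state rate R = (F_in − F_out)/L = (273.079 − 216.752) / 86000 m = 6.550e-04 mm/s.
R = 6.550e-04 × 3600 = 2.36 mm/hr.

R ≈ 2.36 mm/hr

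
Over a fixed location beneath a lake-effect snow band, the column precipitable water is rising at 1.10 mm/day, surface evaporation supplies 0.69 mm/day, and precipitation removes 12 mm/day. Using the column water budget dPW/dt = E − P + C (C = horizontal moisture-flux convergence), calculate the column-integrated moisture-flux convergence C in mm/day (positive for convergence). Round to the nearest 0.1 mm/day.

dPW/dt = +1.10 mm/day.
C = dPW/dt − E + P = (+1.10) − 0.69 + 12 = 12.4 mm/day.

C ≈ 12.4 mm/day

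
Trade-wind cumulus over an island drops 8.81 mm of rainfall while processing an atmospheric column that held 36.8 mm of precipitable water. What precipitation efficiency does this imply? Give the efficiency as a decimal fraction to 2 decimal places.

ε ≈ 0.24

ε = rainfall / PW = 8.81 / 36.8 = 0.24.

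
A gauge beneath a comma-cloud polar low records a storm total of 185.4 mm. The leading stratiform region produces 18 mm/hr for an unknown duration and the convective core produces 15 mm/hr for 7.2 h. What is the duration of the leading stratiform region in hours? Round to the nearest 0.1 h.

Known phases: 15 × 7.2 = 108 mm.
Remaining depth = 185.4 − 108 = 77.4 mm.
Duration = 77.4 / 18 = 4.3 h.

duration ≈ 4.3 h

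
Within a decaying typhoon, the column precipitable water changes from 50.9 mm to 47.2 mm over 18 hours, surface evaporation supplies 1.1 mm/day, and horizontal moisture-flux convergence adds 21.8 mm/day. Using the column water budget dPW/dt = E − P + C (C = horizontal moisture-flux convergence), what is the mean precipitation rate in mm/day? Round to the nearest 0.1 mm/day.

P ≈ 27.8 mm/day

dPW/dt = (47.2 − 50.9) mm / (18/24 day) = -4.933 mm/day.
P = E + C − dPW/dt = 1.1 + (21.8) − (-4.933) = 27.8 mm/day.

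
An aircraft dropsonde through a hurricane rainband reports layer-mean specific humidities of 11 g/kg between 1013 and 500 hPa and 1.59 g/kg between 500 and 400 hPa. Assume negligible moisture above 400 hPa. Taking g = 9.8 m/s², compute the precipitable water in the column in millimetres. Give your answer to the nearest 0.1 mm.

Precipitable water is the column-integrated vapour mass per unit area: PW = (1/g) Σ q̄ Δp, with q in kg/kg and Δp in Pa (1 kg/m² of water = 1 mm).
Layer 1013–500 hPa: Δp = 513 hPa = 51300 Pa, q̄ = 0.011 kg/kg → 0.011 × 51300 / 9.8 = 57.58 mm
Layer 500–400 hPa: Δp = 100 hPa = 10000 Pa, q̄ = 0.00159 kg/kg → 0.00159 × 10000 / 9.8 = 1.62 mm
PW = 57.58 + 1.62 = 59.20 ≈ 59.2 mm.

PW ≈ 59.2 mm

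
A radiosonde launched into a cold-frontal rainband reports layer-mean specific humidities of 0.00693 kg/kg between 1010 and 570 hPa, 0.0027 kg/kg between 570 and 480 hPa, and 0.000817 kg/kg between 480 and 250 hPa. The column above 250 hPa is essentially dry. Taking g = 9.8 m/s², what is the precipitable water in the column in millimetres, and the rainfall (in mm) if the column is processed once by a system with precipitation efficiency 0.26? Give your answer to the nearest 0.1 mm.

PW ≈ 35.5 mm; rainfall ≈ 9.2 mm

Precipitable water is the column-integrated vapour mass per unit area: PW = (1/g) Σ q̄ Δp, with q in kg/kg and Δp in Pa (1 kg/m² of water = 1 mm).
Layer 1010–570 hPa: Δp = 440 hPa = 44000 Pa, q̄ = 0.00693 kg/kg → 0.00693 × 44000 / 9.8 = 31.11 mm
Layer 570–480 hPa: Δp = 90 hPa = 9000 Pa, q̄ = 0.0027 kg/kg → 0.0027 × 9000 / 9.8 = 2.48 mm
Layer 480–250 hPa: Δp = 230 hPa = 23000 Pa, q̄ = 0.000817 kg/kg → 0.000817 × 23000 / 9.8 = 1.92 mm
PW = 31.11 + 2.48 + 1.92 = 35.51 ≈ 35.5 mm.
Rainfall = ε × PW = 0.26 × 35.5 = 9.2 mm.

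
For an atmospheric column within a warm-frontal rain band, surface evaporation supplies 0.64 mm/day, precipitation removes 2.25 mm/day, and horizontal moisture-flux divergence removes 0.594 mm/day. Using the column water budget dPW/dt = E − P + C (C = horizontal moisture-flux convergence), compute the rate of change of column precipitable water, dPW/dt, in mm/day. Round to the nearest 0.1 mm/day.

dPW/dt ≈ -2.2 mm/day

dPW/dt = E − P + C = 0.64 − 2.25 + (-0.594) = -2.2 mm/day.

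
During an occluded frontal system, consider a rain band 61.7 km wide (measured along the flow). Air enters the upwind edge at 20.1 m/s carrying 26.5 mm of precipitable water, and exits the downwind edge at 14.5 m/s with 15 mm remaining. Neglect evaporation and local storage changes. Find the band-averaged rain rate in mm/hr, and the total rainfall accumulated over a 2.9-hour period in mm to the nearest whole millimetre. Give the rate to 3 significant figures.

Column moisture flux per unit crosswind length is F = V × PW.
Inflow: F_in = 20.1 × 26.5 = 532.65 mm·m/s
Outflow: F_out = 14.5 × 15 = 217.5 mm·m/s
Steady-state rate R = (F_in − F_out)/L = (532.65 − 217.5) / 61700 m = 5.108e-03 mm/s.
R = 5.108e-03 × 3600 = 18.4 mm/hr.
Over 2.9 h: total = 18.4 × 2.9 = 53.36 ≈ 53 mm.

R ≈ 18.4 mm/hr; total ≈ 53 mm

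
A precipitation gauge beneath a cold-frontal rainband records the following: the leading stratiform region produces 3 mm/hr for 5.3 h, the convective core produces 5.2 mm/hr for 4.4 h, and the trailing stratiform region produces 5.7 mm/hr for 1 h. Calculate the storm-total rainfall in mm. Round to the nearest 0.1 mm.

total ≈ 44.5 mm

Total = Σ Rᵢ Δtᵢ = 3 × 5.3 + 5.2 × 4.4 + 5.7 × 1
      = 15.9 + 22.88 + 5.7 = 44.5 mm.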